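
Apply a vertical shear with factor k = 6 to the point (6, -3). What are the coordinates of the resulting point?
(6, 33)

Shear matrix for vertical shear with factor k = 6:
[[1, 0], [6, 1]]
Result: (6, -3) → (6, 33)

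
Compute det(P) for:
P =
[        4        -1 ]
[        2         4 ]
det(P) = 18

For a 2×2 matrix [[a, b], [c, d]], det = a*d - b*c.
det(P) = (4)*(4) - (-1)*(2) = 16 + 2 = 18.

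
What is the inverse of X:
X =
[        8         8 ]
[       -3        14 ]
det(X) = 136
X⁻¹ =
[     7/68     -1/17 ]
[    3/136      1/17 ]

For a 2×2 matrix X = [[a, b], [c, d]] with det(X) ≠ 0, X⁻¹ = (1/det(X)) * [[d, -b], [-c, a]].
det(X) = (8)*(14) - (8)*(-3) = 112 + 24 = 136.
X⁻¹ = (1/136) * [[14, -8], [3, 8]].
Dividing each entry by 136 and reducing:
X⁻¹ =
[     7/68     -1/17 ]
[    3/136      1/17 ]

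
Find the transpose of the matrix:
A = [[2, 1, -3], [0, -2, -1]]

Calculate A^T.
[[2, 0], [1, -2], [-3, -1]]

The transpose sends entry (i,j) to (j,i); rows become columns.
Row 0 of A: [2, 1, -3] -> column 0 of A^T.
Row 1 of A: [0, -2, -1] -> column 1 of A^T.
A^T = [[2, 0], [1, -2], [-3, -1]]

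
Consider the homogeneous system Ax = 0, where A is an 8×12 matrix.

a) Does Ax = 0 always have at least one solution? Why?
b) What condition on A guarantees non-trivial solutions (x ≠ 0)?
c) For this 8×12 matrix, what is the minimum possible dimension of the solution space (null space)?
a) Yes, x = 0 is always a solution. b) When A has linearly dependent columns (rank < n). c) Minimum nullity = 4.

a) x = 0 satisfies A·0 = 0, so the zero vector is always a solution.
b) Non-trivial solutions exist iff the columns of A are linearly dependent, equivalently rank(A) < n (the number of columns).
c) By rank-nullity, rank(A) + nullity(A) = n = 12. Since A has only 8 rows, rank(A) ≤ 8, so nullity(A) ≥ 12 - 8 = 4.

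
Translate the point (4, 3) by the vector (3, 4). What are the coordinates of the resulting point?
(7, 7)

Translation by (3, 4):
x' = 4 + 3 = 7
y' = 3 + 4 = 7
Homogeneous matrix: [[1, 0, 3], [0, 1, 4], [0, 0, 1]]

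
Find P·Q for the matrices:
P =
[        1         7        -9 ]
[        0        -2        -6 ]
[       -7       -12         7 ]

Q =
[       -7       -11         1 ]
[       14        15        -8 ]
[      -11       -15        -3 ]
PQ =
[      190       229       -28 ]
[       38        60        34 ]
[     -196      -208        68 ]

Matrix multiplication: (PQ)[i][j] = sum over k of P[i][k] * Q[k][j].
  (PQ)[0][0] = (1)*(-7) + (7)*(14) + (-9)*(-11) = 190
  (PQ)[0][1] = (1)*(-11) + (7)*(15) + (-9)*(-15) = 229
  (PQ)[0][2] = (1)*(1) + (7)*(-8) + (-9)*(-3) = -28
  (PQ)[1][0] = (0)*(-7) + (-2)*(14) + (-6)*(-11) = 38
  (PQ)[1][1] = (0)*(-11) + (-2)*(15) + (-6)*(-15) = 60
  (PQ)[1][2] = (0)*(1) + (-2)*(-8) + (-6)*(-3) = 34
  (PQ)[2][0] = (-7)*(-7) + (-12)*(14) + (7)*(-11) = -196
  (PQ)[2][1] = (-7)*(-11) + (-12)*(15) + (7)*(-15) = -208
  (PQ)[2][2] = (-7)*(1) + (-12)*(-8) + (7)*(-3) = 68
PQ =
[      190       229       -28 ]
[       38        60        34 ]
[     -196      -208        68 ]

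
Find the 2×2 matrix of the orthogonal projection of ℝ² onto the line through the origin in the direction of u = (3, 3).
[[1/2, 1/2], [1/2, 1/2]]

The orthogonal projection onto the line spanned by a nonzero vector u = (a, b) has matrix P = (u uᵀ) / (uᵀ u) = (1/(a² + b²)) · [[a², ab], [ab, b²]].
Here u = (3, 3), so a² + b² = 9 + 9 = 18.
P = (1/18) · [[9, 9], [9, 9]] = [[1/2, 1/2], [1/2, 1/2]].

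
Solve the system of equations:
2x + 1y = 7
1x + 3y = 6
x = 3, y = 1

Use elimination (row reduction):
Equation 1: 2x + 1y = 7.
Equation 2: 1x + 3y = 6.
Multiply Eq1 by 1 and Eq2 by 2: 2x + 1y = 7;  2x + 6y = 12.
Subtract: (5)y = 5, so y = 1.
Back-substitute into Eq1: 2x + 1*(1) = 7, so x = 3.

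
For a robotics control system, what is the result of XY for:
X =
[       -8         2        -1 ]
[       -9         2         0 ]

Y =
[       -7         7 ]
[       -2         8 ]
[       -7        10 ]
XY =
[       59       -50 ]
[       59       -47 ]

Matrix multiplication: (XY)[i][j] = sum over k of X[i][k] * Y[k][j].
  (XY)[0][0] = (-8)*(-7) + (2)*(-2) + (-1)*(-7) = 59
  (XY)[0][1] = (-8)*(7) + (2)*(8) + (-1)*(10) = -50
  (XY)[1][0] = (-9)*(-7) + (2)*(-2) + (0)*(-7) = 59
  (XY)[1][1] = (-9)*(7) + (2)*(8) + (0)*(10) = -47
XY =
[       59       -50 ]
[       59       -47 ]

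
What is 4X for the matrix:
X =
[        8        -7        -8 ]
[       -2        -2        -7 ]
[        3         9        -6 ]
4X =
[       32       -28       -32 ]
[       -8        -8       -28 ]
[       12        36       -24 ]

Scalar multiplication is elementwise: (4X)[i][j] = 4 * X[i][j].
  (4X)[0][0] = 4 * (8) = 32
  (4X)[0][1] = 4 * (-7) = -28
  (4X)[0][2] = 4 * (-8) = -32
  (4X)[1][0] = 4 * (-2) = -8
  (4X)[1][1] = 4 * (-2) = -8
  (4X)[1][2] = 4 * (-7) = -28
  (4X)[2][0] = 4 * (3) = 12
  (4X)[2][1] = 4 * (9) = 36
  (4X)[2][2] = 4 * (-6) = -24
4X =
[       32       -28       -32 ]
[       -8        -8       -28 ]
[       12        36       -24 ]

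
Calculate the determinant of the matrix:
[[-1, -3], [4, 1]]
11

For a 2×2 matrix [[a, b], [c, d]], det = ad - bc
det = (-1)(1) - (-3)(4) = -1 - -12 = 11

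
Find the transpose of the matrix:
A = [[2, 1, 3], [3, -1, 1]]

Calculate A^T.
[[2, 3], [1, -1], [3, 1]]

The transpose sends entry (i,j) to (j,i); rows become columns.
Row 0 of A: [2, 1, 3] -> column 0 of A^T.
Row 1 of A: [3, -1, 1] -> column 1 of A^T.
A^T = [[2, 3], [1, -1], [3, 1]]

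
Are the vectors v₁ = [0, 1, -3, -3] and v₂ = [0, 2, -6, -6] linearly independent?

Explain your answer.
No, linearly dependent (v₂ = 2·v₁)

Check whether there is a scalar k with v₂ = k·v₁.
Comparing components, k = 2 satisfies 2·[0, 1, -3, -3] = [0, 2, -6, -6].
Since v₂ is a scalar multiple of v₁, the two vectors are linearly dependent.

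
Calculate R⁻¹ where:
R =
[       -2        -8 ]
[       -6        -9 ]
det(R) = -30
R⁻¹ =
[     3/10     -4/15 ]
[     -1/5      1/15 ]

For a 2×2 matrix R = [[a, b], [c, d]] with det(R) ≠ 0, R⁻¹ = (1/det(R)) * [[d, -b], [-c, a]].
det(R) = (-2)*(-9) - (-8)*(-6) = 18 - 48 = -30.
R⁻¹ = (1/-30) * [[-9, 8], [6, -2]].
Dividing each entry by -30 and reducing:
R⁻¹ =
[     3/10     -4/15 ]
[     -1/5      1/15 ]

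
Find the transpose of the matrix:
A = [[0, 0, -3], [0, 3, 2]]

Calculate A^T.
[[0, 0], [0, 3], [-3, 2]]

The transpose sends entry (i,j) to (j,i); rows become columns.
Row 0 of A: [0, 0, -3] -> column 0 of A^T.
Row 1 of A: [0, 3, 2] -> column 1 of A^T.
A^T = [[0, 0], [0, 3], [-3, 2]]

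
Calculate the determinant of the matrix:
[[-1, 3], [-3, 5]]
4

For a 2×2 matrix [[a, b], [c, d]], det = ad - bc
det = (-1)(5) - (3)(-3) = -5 - -9 = 4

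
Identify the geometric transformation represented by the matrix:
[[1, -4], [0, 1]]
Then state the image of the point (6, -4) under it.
horizontal shear with factor -4; image of (6, -4) is (22, -4)

The matrix [[1, k], [0, 1]] sends (x, y) to (x + -4y, y), leaving the y-coordinate fixed: a horizontal shear.
The matrix [[1, -4], [0, 1]] represents: horizontal shear with factor -4.
Applying it to (6, -4): [1·6 + -4·-4, 0·6 + 1·-4] = (22, -4).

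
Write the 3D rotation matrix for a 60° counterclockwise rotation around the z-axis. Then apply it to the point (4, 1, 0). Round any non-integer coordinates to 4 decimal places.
R = [[1/2, -√3/2, 0], [√3/2, 1/2, 0], [0, 0, 1]]; R·(4, 1, 0) = (1.1340, 3.9641, 0.0000)

Rotation matrix for 60° around z-axis:
cos(60°) = 1/2, sin(60°) = √3/2
R = [[1/2, -√3/2, 0], [√3/2, 1/2, 0], [0, 0, 1]]
Apply to (4, 1, 0): R·[4, 1, 0]ᵀ = (1.1340, 3.9641, 0.0000)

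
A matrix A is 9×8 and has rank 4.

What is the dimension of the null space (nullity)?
4

The rank-nullity theorem for an m×n matrix states:
rank(A) + nullity(A) = n (the number of columns).
Here n = 8 and rank(A) = 4, so nullity(A) = 8 - 4 = 4.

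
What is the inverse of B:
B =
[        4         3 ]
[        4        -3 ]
det(B) = -24
B⁻¹ =
[      1/8       1/8 ]
[      1/6      -1/6 ]

For a 2×2 matrix B = [[a, b], [c, d]] with det(B) ≠ 0, B⁻¹ = (1/det(B)) * [[d, -b], [-c, a]].
det(B) = (4)*(-3) - (3)*(4) = -12 - 12 = -24.
B⁻¹ = (1/-24) * [[-3, -3], [-4, 4]].
Dividing each entry by -24 and reducing:
B⁻¹ =
[      1/8       1/8 ]
[      1/6      -1/6 ]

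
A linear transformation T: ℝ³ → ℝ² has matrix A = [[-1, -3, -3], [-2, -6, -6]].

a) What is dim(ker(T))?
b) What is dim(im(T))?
dim(ker) = 2, dim(im) = 1

Observe that row 2 = 2 × row 1 (so the rows are linearly dependent).
Thus rank(A) = 1 (only one linearly independent row).
dim(im(T)) = rank(A) = 1.
By the rank-nullity theorem applied to T: ℝ³ → ℝ², rank(A) + nullity(A) = 3 (the domain dimension), so dim(ker(T)) = 3 - 1 = 2.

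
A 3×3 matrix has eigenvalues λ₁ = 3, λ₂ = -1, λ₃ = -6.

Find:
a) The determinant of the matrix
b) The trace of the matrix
det = 18, trace = -4

Two standard eigenvalue identities:
- det(A) equals the product of the eigenvalues (counted with multiplicity).
- trace(A) equals the sum of the eigenvalues.
det(A) = (3)*(-1)*(-6) = 18.
trace(A) = 3 - 1 - 6 = -4.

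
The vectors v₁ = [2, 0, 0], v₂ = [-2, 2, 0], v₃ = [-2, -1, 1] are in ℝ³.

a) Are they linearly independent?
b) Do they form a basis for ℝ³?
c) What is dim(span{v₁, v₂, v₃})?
Yes independent, yes basis, dim = 3

Stack v₁, v₂, v₃ as rows of a 3×3 matrix.
[[2, 0, 0]; [-2, 2, 0]; [-2, -1, 1]] is already lower triangular with nonzero diagonal entries (2, 2, 1), so its determinant is the product of the diagonal entries, det = (2)·(2)·(1) = 4 ≠ 0, and the rows are linearly independent.
Three linearly independent vectors in ℝ³ form a basis for ℝ³, so dim(span{v₁,v₂,v₃}) = 3.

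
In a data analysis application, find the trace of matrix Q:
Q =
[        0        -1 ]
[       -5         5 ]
tr(Q) = 0 + 5 = 5

The trace of a square matrix is the sum of its diagonal entries.
Diagonal entries of Q: Q[0][0] = 0, Q[1][1] = 5.
tr(Q) = 0 + 5 = 5.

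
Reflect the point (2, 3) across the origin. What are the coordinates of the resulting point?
(-2, -3)

Reflection across origin: (2, 3) → (-2, -3)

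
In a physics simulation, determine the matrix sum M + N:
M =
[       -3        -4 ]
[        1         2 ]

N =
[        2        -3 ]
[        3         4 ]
M + N =
[       -1        -7 ]
[        4         6 ]

Matrix addition is elementwise: (M+N)[i][j] = M[i][j] + N[i][j].
  (M+N)[0][0] = (-3) + (2) = -1
  (M+N)[0][1] = (-4) + (-3) = -7
  (M+N)[1][0] = (1) + (3) = 4
  (M+N)[1][1] = (2) + (4) = 6
M + N =
[       -1        -7 ]
[        4         6 ]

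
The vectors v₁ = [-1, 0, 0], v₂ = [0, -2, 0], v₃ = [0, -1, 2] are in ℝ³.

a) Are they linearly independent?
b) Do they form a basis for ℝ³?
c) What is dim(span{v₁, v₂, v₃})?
Yes independent, yes basis, dim = 3

Stack v₁, v₂, v₃ as rows of a 3×3 matrix.
[[-1, 0, 0]; [0, -2, 0]; [0, -1, 2]] is already lower triangular with nonzero diagonal entries (-1, -2, 2), so its determinant is the product of the diagonal entries, det = (-1)·(-2)·(2) = 4 ≠ 0, and the rows are linearly independent.
Three linearly independent vectors in ℝ³ form a basis for ℝ³, so dim(span{v₁,v₂,v₃}) = 3.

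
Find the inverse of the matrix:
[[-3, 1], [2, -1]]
[[-1, -1], [-2, -3]]

For [[a,b],[c,d]], inverse = (1/det)·[[d,-b],[-c,a]]
det = -3·-1 - 1·2 = 1
Inverse = (1/1)·[[-1, -1], [-2, -3]]
        = [[-1, -1], [-2, -3]]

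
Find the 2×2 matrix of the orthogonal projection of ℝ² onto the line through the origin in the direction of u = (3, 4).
[[9/25, 12/25], [12/25, 16/25]]

The orthogonal projection onto the line spanned by a nonzero vector u = (a, b) has matrix P = (u uᵀ) / (uᵀ u) = (1/(a² + b²)) · [[a², ab], [ab, b²]].
Here u = (3, 4), so a² + b² = 9 + 16 = 25.
P = (1/25) · [[9, 12], [12, 16]] = [[9/25, 12/25], [12/25, 16/25]].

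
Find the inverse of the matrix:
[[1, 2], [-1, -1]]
[[-1, -2], [1, 1]]

For [[a,b],[c,d]], inverse = (1/det)·[[d,-b],[-c,a]]
det = 1·-1 - 2·-1 = 1
Inverse = (1/1)·[[-1, -2], [1, 1]]
        = [[-1, -2], [1, 1]]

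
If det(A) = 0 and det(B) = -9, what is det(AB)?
0

Use the multiplicative property of determinants: det(AB) = det(A)*det(B).
det(AB) = (0)*(-9) = 0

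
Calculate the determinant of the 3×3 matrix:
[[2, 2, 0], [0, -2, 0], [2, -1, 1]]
-4

Expansion along first row:
det = 2·det([[-2,0],[-1,1]]) - 2·det([[0,0],[2,1]]) + 0·det([[0,-2],[2,-1]])
    = 2·(-2·1 - 0·-1) - 2·(0·1 - 0·2) + 0·(0·-1 - -2·2)
    = 2·-2 - 2·0 + 0·4
    = -4 + 0 + 0 = -4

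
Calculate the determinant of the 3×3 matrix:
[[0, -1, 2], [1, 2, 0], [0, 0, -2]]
-2

Expansion along first row:
det = 0·det([[2,0],[0,-2]]) - -1·det([[1,0],[0,-2]]) + 2·det([[1,2],[0,0]])
    = 0·(2·-2 - 0·0) - -1·(1·-2 - 0·0) + 2·(1·0 - 2·0)
    = 0·-4 - -1·-2 + 2·0
    = 0 + -2 + 0 = -2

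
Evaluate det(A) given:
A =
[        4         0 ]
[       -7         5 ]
det(A) = 20

For a 2×2 matrix [[a, b], [c, d]], det = a*d - b*c.
det(A) = (4)*(5) - (0)*(-7) = 20 - 0 = 20.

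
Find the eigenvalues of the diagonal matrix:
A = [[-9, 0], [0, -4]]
λ₁ = -9, λ₂ = -4

The characteristic polynomial of A is det(A - λI) = (-9 - λ)(-4 - λ) = 0.
The roots are λ = -9 and λ = -4, so the eigenvalues are the diagonal entries.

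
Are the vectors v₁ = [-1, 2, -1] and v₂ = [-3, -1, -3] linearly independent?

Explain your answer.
Yes, linearly independent

Two vectors are linearly dependent iff one is a scalar multiple of the other.
No single scalar k satisfies v₂ = k·v₁ (the ratios of corresponding entries disagree), so v₁ and v₂ are linearly independent.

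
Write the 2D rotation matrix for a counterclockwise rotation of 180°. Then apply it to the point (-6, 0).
R = [[-1, 0], [0, -1]]; R·(-6, 0) = (6, 0)

Rotation matrix formula: R(θ) = [[cos θ, -sin θ], [sin θ, cos θ]]
For θ = 180°:
cos(180°) = -1
sin(180°) = 0
R = [[-1, 0], [0, -1]]
Apply to (-6, 0): [-1·-6 + (0)·0, 0·-6 + -1·0] = (6, 0)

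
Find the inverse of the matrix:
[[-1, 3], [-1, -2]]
[[-2/5, -3/5], [1/5, -1/5]]

For [[a,b],[c,d]], inverse = (1/det)·[[d,-b],[-c,a]]
det = -1·-2 - 3·-1 = 5
Inverse = (1/5)·[[-2, -3], [1, -1]]
        = [[-2/5, -3/5], [1/5, -1/5]]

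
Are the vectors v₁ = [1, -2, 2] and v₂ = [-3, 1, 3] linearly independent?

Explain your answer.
Yes, linearly independent

Two vectors are linearly dependent iff one is a scalar multiple of the other.
No single scalar k satisfies v₂ = k·v₁ (the ratios of corresponding entries disagree), so v₁ and v₂ are linearly independent.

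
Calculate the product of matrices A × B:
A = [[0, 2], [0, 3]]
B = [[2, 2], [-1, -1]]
[[-2, -2], [-3, -3]]

Matrix multiplication:
C[0][0] = 0×2 + 2×-1 = -2
C[0][1] = 0×2 + 2×-1 = -2
C[1][0] = 0×2 + 3×-1 = -3
C[1][1] = 0×2 + 3×-1 = -3
Result: [[-2, -2], [-3, -3]]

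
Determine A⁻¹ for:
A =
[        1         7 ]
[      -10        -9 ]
det(A) = 61
A⁻¹ =
[    -9/61     -7/61 ]
[    10/61      1/61 ]

For a 2×2 matrix A = [[a, b], [c, d]] with det(A) ≠ 0, A⁻¹ = (1/det(A)) * [[d, -b], [-c, a]].
det(A) = (1)*(-9) - (7)*(-10) = -9 + 70 = 61.
A⁻¹ = (1/61) * [[-9, -7], [10, 1]].
Dividing each entry by 61 and reducing:
A⁻¹ =
[    -9/61     -7/61 ]
[    10/61      1/61 ]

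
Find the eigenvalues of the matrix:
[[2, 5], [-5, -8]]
λ = -3 and λ = -3

Characteristic equation: det(A - λI) = 0
λ² - (trace)λ + (det) = 0
λ² - (-6)λ + (9) = 0
λ² + 6λ + 9 = 0
Solving: λ = -3, -3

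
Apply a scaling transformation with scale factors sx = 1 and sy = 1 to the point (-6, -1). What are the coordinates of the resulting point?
(-6, -1)

Scaling matrix:
[[1, 0], [0, 1]]
Result: (-6 × 1, -1 × 1) = (-6, -1)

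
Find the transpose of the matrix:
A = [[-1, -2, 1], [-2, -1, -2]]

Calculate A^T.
[[-1, -2], [-2, -1], [1, -2]]

The transpose sends entry (i,j) to (j,i); rows become columns.
Row 0 of A: [-1, -2, 1] -> column 0 of A^T.
Row 1 of A: [-2, -1, -2] -> column 1 of A^T.
A^T = [[-1, -2], [-2, -1], [1, -2]]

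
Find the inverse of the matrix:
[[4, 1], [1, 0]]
[[0, 1], [1, -4]]

For [[a,b],[c,d]], inverse = (1/det)·[[d,-b],[-c,a]]
det = 4·0 - 1·1 = -1
Inverse = (1/-1)·[[0, -1], [-1, 4]]
        = [[0, 1], [1, -4]]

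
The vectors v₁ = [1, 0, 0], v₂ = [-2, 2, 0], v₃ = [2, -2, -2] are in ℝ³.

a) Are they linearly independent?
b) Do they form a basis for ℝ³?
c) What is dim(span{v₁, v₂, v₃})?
Yes independent, yes basis, dim = 3

Stack v₁, v₂, v₃ as rows of a 3×3 matrix.
[[1, 0, 0]; [-2, 2, 0]; [2, -2, -2]] is already lower triangular with nonzero diagonal entries (1, 2, -2), so its determinant is the product of the diagonal entries, det = (1)·(2)·(-2) = -4 ≠ 0, and the rows are linearly independent.
Three linearly independent vectors in ℝ³ form a basis for ℝ³, so dim(span{v₁,v₂,v₃}) = 3.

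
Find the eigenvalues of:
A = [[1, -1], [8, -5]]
λ = -3, -1

Solve det(A - λI) = 0. For a 2×2 matrix this is λ² - (trace)λ + det = 0.
trace(A) = 1 - 5 = -4.
det(A) = (1)*(-5) - (-1)*(8) = -5 + 8 = 3.
Characteristic equation: λ² - (-4)λ + (3) = 0.
Discriminant: (-4)² - 4*(3) = 16 - 12 = 4.
Roots: λ = (-4 ± √4) / 2 = -3, -1.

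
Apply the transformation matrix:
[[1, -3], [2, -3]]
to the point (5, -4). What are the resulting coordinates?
(17, 22)

Matrix multiplication:
[[1, -3], [2, -3]] × [5, -4]ᵀ
= [1×5 + -3×-4, 2×5 + -3×-4]ᵀ
= [17.0000, 22.0000]ᵀ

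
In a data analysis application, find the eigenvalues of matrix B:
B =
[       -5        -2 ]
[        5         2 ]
λ = -3, 0

Solve det(B - λI) = 0. For a 2×2 matrix the characteristic equation is λ² - (trace)λ + det = 0.
trace(B) = a + d = -5 + 2 = -3.
det(B) = a*d - b*c = (-5)*(2) - (-2)*(5) = -10 + 10 = 0.
Characteristic equation: λ² - (-3)λ + (0) = 0.
Discriminant = (-3)² - 4*(0) = 9 - 0 = 9.
λ = (-3 ± √9) / 2 = (-3 ± 3) / 2 = -3, 0.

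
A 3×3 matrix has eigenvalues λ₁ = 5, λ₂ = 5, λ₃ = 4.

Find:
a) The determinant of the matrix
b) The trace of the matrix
det = 100, trace = 14

Two standard eigenvalue identities:
- det(A) equals the product of the eigenvalues (counted with multiplicity).
- trace(A) equals the sum of the eigenvalues.
det(A) = (5)*(5)*(4) = 100.
trace(A) = 5 + 5 + 4 = 14.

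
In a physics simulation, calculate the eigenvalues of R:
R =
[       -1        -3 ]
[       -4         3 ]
λ = -3, 5

Solve det(R - λI) = 0. For a 2×2 matrix the characteristic equation is λ² - (trace)λ + det = 0.
trace(R) = a + d = -1 + 3 = 2.
det(R) = a*d - b*c = (-1)*(3) - (-3)*(-4) = -3 - 12 = -15.
Characteristic equation: λ² - (2)λ + (-15) = 0.
Discriminant = (2)² - 4*(-15) = 4 + 60 = 64.
λ = (2 ± √64) / 2 = (2 ± 8) / 2 = -3, 5.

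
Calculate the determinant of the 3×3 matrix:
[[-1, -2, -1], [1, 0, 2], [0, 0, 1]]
2

Expansion along first row:
det = -1·det([[0,2],[0,1]]) - -2·det([[1,2],[0,1]]) + -1·det([[1,0],[0,0]])
    = -1·(0·1 - 2·0) - -2·(1·1 - 2·0) + -1·(1·0 - 0·0)
    = -1·0 - -2·1 + -1·0
    = 0 + 2 + 0 = 2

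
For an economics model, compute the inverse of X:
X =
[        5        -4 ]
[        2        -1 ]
det(X) = 3
X⁻¹ =
[     -1/3       4/3 ]
[     -2/3       5/3 ]

For a 2×2 matrix X = [[a, b], [c, d]] with det(X) ≠ 0, X⁻¹ = (1/det(X)) * [[d, -b], [-c, a]].
det(X) = (5)*(-1) - (-4)*(2) = -5 + 8 = 3.
X⁻¹ = (1/3) * [[-1, 4], [-2, 5]].
Dividing each entry by 3 and reducing:
X⁻¹ =
[     -1/3       4/3 ]
[     -2/3       5/3 ]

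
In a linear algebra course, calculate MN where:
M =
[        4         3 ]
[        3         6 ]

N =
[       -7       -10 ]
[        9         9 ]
MN =
[       -1       -13 ]
[       33        24 ]

Matrix multiplication: (MN)[i][j] = sum over k of M[i][k] * N[k][j].
  (MN)[0][0] = (4)*(-7) + (3)*(9) = -1
  (MN)[0][1] = (4)*(-10) + (3)*(9) = -13
  (MN)[1][0] = (3)*(-7) + (6)*(9) = 33
  (MN)[1][1] = (3)*(-10) + (6)*(9) = 24
MN =
[       -1       -13 ]
[       33        24 ]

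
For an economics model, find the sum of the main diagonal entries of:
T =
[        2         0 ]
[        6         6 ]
tr(T) = 2 + 6 = 8

The trace of a square matrix is the sum of its diagonal entries.
Diagonal entries of T: T[0][0] = 2, T[1][1] = 6.
tr(T) = 2 + 6 = 8.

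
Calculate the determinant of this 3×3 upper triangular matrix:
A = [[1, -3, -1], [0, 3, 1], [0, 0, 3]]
9

The determinant of a triangular matrix is the product of its diagonal entries (the off-diagonal entries above the diagonal do not affect it).
det(A) = (1) * (3) * (3) = 9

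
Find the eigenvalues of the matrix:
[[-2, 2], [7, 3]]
λ = -4 and λ = 5

Characteristic equation: det(A - λI) = 0
λ² - (trace)λ + (det) = 0
λ² - (1)λ + (-20) = 0
λ² - 1λ - 20 = 0
Solving: λ = -4, 5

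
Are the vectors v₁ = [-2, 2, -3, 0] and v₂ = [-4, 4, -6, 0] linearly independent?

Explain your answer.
No, linearly dependent (v₂ = 2·v₁)

Check whether there is a scalar k with v₂ = k·v₁.
Comparing components, k = 2 satisfies 2·[-2, 2, -3, 0] = [-4, 4, -6, 0].
Since v₂ is a scalar multiple of v₁, the two vectors are linearly dependent.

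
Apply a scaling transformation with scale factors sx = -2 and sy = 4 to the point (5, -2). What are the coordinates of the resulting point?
(-10, -8)

Scaling matrix:
[[-2, 0], [0, 4]]
Result: (5 × -2, -2 × 4) = (-10, -8)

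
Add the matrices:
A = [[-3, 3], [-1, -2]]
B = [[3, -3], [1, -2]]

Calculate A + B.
[[0, 0], [0, -4]]

Add corresponding elements:
(-3)+(3)=0
(3)+(-3)=0
(-1)+(1)=0
(-2)+(-2)=-4
A + B = [[0, 0], [0, -4]]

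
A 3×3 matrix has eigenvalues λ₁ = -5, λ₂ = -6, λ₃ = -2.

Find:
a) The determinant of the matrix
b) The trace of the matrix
det = -60, trace = -13

Two standard eigenvalue identities:
- det(A) equals the product of the eigenvalues (counted with multiplicity).
- trace(A) equals the sum of the eigenvalues.
det(A) = (-5)*(-6)*(-2) = -60.
trace(A) = -5 - 6 - 2 = -13.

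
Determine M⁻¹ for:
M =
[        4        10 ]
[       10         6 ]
det(M) = -76
M⁻¹ =
[    -3/38      5/38 ]
[     5/38     -1/19 ]

For a 2×2 matrix M = [[a, b], [c, d]] with det(M) ≠ 0, M⁻¹ = (1/det(M)) * [[d, -b], [-c, a]].
det(M) = (4)*(6) - (10)*(10) = 24 - 100 = -76.
M⁻¹ = (1/-76) * [[6, -10], [-10, 4]].
Dividing each entry by -76 and reducing:
M⁻¹ =
[    -3/38      5/38 ]
[     5/38     -1/19 ]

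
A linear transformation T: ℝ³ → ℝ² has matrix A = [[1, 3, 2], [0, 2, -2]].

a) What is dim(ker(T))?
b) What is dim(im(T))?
dim(ker) = 1, dim(im) = 2

The two rows are not scalar multiples of one another (no single k satisfies row 2 = k × row 1), so they are linearly independent.
Thus rank(A) = 2.
dim(im(T)) = rank(A) = 2.
By the rank-nullity theorem applied to T: ℝ³ → ℝ², rank(A) + nullity(A) = 3 (the domain dimension), so dim(ker(T)) = 3 - 2 = 1.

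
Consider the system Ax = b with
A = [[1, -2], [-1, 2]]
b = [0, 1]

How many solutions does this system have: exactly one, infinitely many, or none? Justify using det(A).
No solution

det(A) = (1)*(2) - (-2)*(-1) = 0, so A is singular.
The column space of A is span(column 1) = span([1, -1]).
b = [0, 1] is not a scalar multiple of column 1, so b ∉ column space and the system is inconsistent — no solution.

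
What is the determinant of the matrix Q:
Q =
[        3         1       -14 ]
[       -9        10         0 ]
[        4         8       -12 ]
det(Q) = 1100

Expand along row 0 (cofactor expansion): det(Q) = a*(e*i - f*h) - b*(d*i - f*g) + c*(d*h - e*g), where the 3×3 is [[a, b, c], [d, e, f], [g, h, i]].
Minor M_00 = (10)*(-12) - (0)*(8) = -120 - 0 = -120.
Minor M_01 = (-9)*(-12) - (0)*(4) = 108 - 0 = 108.
Minor M_02 = (-9)*(8) - (10)*(4) = -72 - 40 = -112.
det(Q) = (3)*(-120) - (1)*(108) + (-14)*(-112) = -360 - 108 + 1568 = 1100.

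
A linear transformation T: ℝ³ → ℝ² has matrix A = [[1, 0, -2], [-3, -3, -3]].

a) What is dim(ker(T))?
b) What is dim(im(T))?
dim(ker) = 1, dim(im) = 2

The two rows are not scalar multiples of one another (no single k satisfies row 2 = k × row 1), so they are linearly independent.
Thus rank(A) = 2.
dim(im(T)) = rank(A) = 2.
By the rank-nullity theorem applied to T: ℝ³ → ℝ², rank(A) + nullity(A) = 3 (the domain dimension), so dim(ker(T)) = 3 - 2 = 1.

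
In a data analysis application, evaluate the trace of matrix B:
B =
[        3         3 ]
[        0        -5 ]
tr(B) = 3 - 5 = -2

The trace of a square matrix is the sum of its diagonal entries.
Diagonal entries of B: B[0][0] = 3, B[1][1] = -5.
tr(B) = 3 - 5 = -2.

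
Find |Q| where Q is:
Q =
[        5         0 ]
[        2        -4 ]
det(Q) = -20

For a 2×2 matrix [[a, b], [c, d]], det = a*d - b*c.
det(Q) = (5)*(-4) - (0)*(2) = -20 - 0 = -20.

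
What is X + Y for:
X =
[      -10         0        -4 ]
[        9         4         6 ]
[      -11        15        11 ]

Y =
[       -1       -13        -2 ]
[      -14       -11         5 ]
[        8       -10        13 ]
X + Y =
[      -11       -13        -6 ]
[       -5        -7        11 ]
[       -3         5        24 ]

Matrix addition is elementwise: (X+Y)[i][j] = X[i][j] + Y[i][j].
  (X+Y)[0][0] = (-10) + (-1) = -11
  (X+Y)[0][1] = (0) + (-13) = -13
  (X+Y)[0][2] = (-4) + (-2) = -6
  (X+Y)[1][0] = (9) + (-14) = -5
  (X+Y)[1][1] = (4) + (-11) = -7
  (X+Y)[1][2] = (6) + (5) = 11
  (X+Y)[2][0] = (-11) + (8) = -3
  (X+Y)[2][1] = (15) + (-10) = 5
  (X+Y)[2][2] = (11) + (13) = 24
X + Y =
[      -11       -13        -6 ]
[       -5        -7        11 ]
[       -3         5        24 ]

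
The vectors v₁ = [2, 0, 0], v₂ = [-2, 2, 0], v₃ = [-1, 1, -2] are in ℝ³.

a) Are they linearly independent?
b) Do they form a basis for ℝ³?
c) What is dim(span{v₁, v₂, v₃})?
Yes independent, yes basis, dim = 3

Stack v₁, v₂, v₃ as rows of a 3×3 matrix.
[[2, 0, 0]; [-2, 2, 0]; [-1, 1, -2]] is already lower triangular with nonzero diagonal entries (2, 2, -2), so its determinant is the product of the diagonal entries, det = (2)·(2)·(-2) = -8 ≠ 0, and the rows are linearly independent.
Three linearly independent vectors in ℝ³ form a basis for ℝ³, so dim(span{v₁,v₂,v₃}) = 3.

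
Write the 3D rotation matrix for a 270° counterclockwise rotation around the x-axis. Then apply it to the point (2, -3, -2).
R = [[1, 0, 0], [0, 0, 1], [0, -1, 0]]; R·(2, -3, -2) = (2, -2, 3)

Rotation matrix for 270° around x-axis:
cos(270°) = 0, sin(270°) = -1
R = [[1, 0, 0], [0, 0, 1], [0, -1, 0]]
Apply to (2, -3, -2): R·[2, -3, -2]ᵀ = (2, -2, 3)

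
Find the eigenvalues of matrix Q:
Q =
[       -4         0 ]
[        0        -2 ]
λ = -4, -2

Solve det(Q - λI) = 0. For a 2×2 matrix the characteristic equation is λ² - (trace)λ + det = 0.
trace(Q) = a + d = -4 - 2 = -6.
det(Q) = a*d - b*c = (-4)*(-2) - (0)*(0) = 8 - 0 = 8.
Characteristic equation: λ² - (-6)λ + (8) = 0.
Discriminant = (-6)² - 4*(8) = 36 - 32 = 4.
λ = (-6 ± √4) / 2 = (-6 ± 2) / 2 = -4, -2.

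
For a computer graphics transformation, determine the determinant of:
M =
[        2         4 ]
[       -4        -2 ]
det(M) = 12

For a 2×2 matrix [[a, b], [c, d]], det = a*d - b*c.
det(M) = (2)*(-2) - (4)*(-4) = -4 + 16 = 12.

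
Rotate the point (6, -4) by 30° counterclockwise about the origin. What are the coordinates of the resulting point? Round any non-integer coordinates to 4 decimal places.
(7.1962, -0.4641)

Rotation matrix R(θ) = [[cos θ, -sin θ], [sin θ, cos θ]]; for θ = 30°:
R = [[√3/2, -1/2], [1/2, √3/2]]
Result: R × [6, -4]ᵀ = [√3/2·6 + (-1/2)·-4, 1/2·6 + (√3/2)·-4]ᵀ = (7.1962, -0.4641)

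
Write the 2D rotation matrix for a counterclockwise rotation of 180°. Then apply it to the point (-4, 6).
R = [[-1, 0], [0, -1]]; R·(-4, 6) = (4, -6)

Rotation matrix formula: R(θ) = [[cos θ, -sin θ], [sin θ, cos θ]]
For θ = 180°:
cos(180°) = -1
sin(180°) = 0
R = [[-1, 0], [0, -1]]
Apply to (-4, 6): [-1·-4 + (0)·6, 0·-4 + -1·6] = (4, -6)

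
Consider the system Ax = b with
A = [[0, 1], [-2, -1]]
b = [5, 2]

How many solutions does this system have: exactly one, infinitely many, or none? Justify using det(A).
Exactly one solution

Compute det(A) = (0)*(-1) - (1)*(-2) = 2.
Because det(A) ≠ 0, A is invertible and Ax = b has a unique solution for every b (here x = A⁻¹ b).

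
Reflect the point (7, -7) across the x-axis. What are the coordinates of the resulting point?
(7, 7)

Reflection across x-axis: (7, -7) → (7, 7)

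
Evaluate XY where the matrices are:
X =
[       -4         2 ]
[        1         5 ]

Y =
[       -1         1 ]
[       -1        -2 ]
XY =
[        2        -8 ]
[       -6        -9 ]

Matrix multiplication: (XY)[i][j] = sum over k of X[i][k] * Y[k][j].
  (XY)[0][0] = (-4)*(-1) + (2)*(-1) = 2
  (XY)[0][1] = (-4)*(1) + (2)*(-2) = -8
  (XY)[1][0] = (1)*(-1) + (5)*(-1) = -6
  (XY)[1][1] = (1)*(1) + (5)*(-2) = -9
XY =
[        2        -8 ]
[       -6        -9 ]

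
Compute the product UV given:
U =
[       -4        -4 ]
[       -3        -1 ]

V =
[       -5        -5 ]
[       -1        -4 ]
UV =
[       24        36 ]
[       16        19 ]

Matrix multiplication: (UV)[i][j] = sum over k of U[i][k] * V[k][j].
  (UV)[0][0] = (-4)*(-5) + (-4)*(-1) = 24
  (UV)[0][1] = (-4)*(-5) + (-4)*(-4) = 36
  (UV)[1][0] = (-3)*(-5) + (-1)*(-1) = 16
  (UV)[1][1] = (-3)*(-5) + (-1)*(-4) = 19
UV =
[       24        36 ]
[       16        19 ]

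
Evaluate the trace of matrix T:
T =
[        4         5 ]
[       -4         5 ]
tr(T) = 4 + 5 = 9

The trace of a square matrix is the sum of its diagonal entries.
Diagonal entries of T: T[0][0] = 4, T[1][1] = 5.
tr(T) = 4 + 5 = 9.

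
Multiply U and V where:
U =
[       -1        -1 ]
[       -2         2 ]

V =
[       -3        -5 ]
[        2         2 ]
UV =
[        1         3 ]
[       10        14 ]

Matrix multiplication: (UV)[i][j] = sum over k of U[i][k] * V[k][j].
  (UV)[0][0] = (-1)*(-3) + (-1)*(2) = 1
  (UV)[0][1] = (-1)*(-5) + (-1)*(2) = 3
  (UV)[1][0] = (-2)*(-3) + (2)*(2) = 10
  (UV)[1][1] = (-2)*(-5) + (2)*(2) = 14
UV =
[        1         3 ]
[       10        14 ]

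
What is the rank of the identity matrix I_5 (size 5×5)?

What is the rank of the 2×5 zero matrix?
rank(I_5) = 5, rank(0) = 0

The identity I_5 has 5 columns that are the standard basis vectors e_1, …, e_5. These are linearly independent, so all 5 columns are pivots and rank(I_5) = 5.
The 2×5 zero matrix has every entry zero, so every row is the zero row and there are no pivots; rank(0) = 0.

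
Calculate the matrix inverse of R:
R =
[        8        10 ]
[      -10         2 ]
det(R) = 116
R⁻¹ =
[     1/58     -5/58 ]
[     5/58      2/29 ]

For a 2×2 matrix R = [[a, b], [c, d]] with det(R) ≠ 0, R⁻¹ = (1/det(R)) * [[d, -b], [-c, a]].
det(R) = (8)*(2) - (10)*(-10) = 16 + 100 = 116.
R⁻¹ = (1/116) * [[2, -10], [10, 8]].
Dividing each entry by 116 and reducing:
R⁻¹ =
[     1/58     -5/58 ]
[     5/58      2/29 ]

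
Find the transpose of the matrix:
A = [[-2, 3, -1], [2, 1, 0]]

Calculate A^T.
[[-2, 2], [3, 1], [-1, 0]]

The transpose sends entry (i,j) to (j,i); rows become columns.
Row 0 of A: [-2, 3, -1] -> column 0 of A^T.
Row 1 of A: [2, 1, 0] -> column 1 of A^T.
A^T = [[-2, 2], [3, 1], [-1, 0]]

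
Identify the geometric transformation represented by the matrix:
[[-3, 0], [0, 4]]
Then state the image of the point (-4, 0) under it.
non-uniform scaling by (-3, 4); image of (-4, 0) is (12, 0)

This is diagonal with distinct entries, so it scales the x-axis by -3 and the y-axis by 4.
The matrix [[-3, 0], [0, 4]] represents: non-uniform scaling by (-3, 4).
Applying it to (-4, 0): [-3·-4 + 0·0, 0·-4 + 4·0] = (12, 0).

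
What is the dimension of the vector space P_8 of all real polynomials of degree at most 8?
Dimension = 9

A polynomial of degree at most 8 can be written as a₀ + a₁x + a₂x² + … + a_8x^8, with 9 free coefficients a₀, …, a_8.
The set {1, x, x², …, x^8} is a basis: it spans P_8 (every such polynomial is a linear combination of these) and is linearly independent (a polynomial is zero iff all its coefficients are zero).
Therefore dim(P_8) = 8 + 1 = 9.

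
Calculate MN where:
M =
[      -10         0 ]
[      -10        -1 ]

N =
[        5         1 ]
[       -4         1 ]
MN =
[      -50       -10 ]
[      -46       -11 ]

Matrix multiplication: (MN)[i][j] = sum over k of M[i][k] * N[k][j].
  (MN)[0][0] = (-10)*(5) + (0)*(-4) = -50
  (MN)[0][1] = (-10)*(1) + (0)*(1) = -10
  (MN)[1][0] = (-10)*(5) + (-1)*(-4) = -46
  (MN)[1][1] = (-10)*(1) + (-1)*(1) = -11
MN =
[      -50       -10 ]
[      -46       -11 ]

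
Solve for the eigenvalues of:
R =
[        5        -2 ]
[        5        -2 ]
λ = 0, 3

Solve det(R - λI) = 0. For a 2×2 matrix the characteristic equation is λ² - (trace)λ + det = 0.
trace(R) = a + d = 5 - 2 = 3.
det(R) = a*d - b*c = (5)*(-2) - (-2)*(5) = -10 + 10 = 0.
Characteristic equation: λ² - (3)λ + (0) = 0.
Discriminant = (3)² - 4*(0) = 9 - 0 = 9.
λ = (3 ± √9) / 2 = (3 ± 3) / 2 = 0, 3.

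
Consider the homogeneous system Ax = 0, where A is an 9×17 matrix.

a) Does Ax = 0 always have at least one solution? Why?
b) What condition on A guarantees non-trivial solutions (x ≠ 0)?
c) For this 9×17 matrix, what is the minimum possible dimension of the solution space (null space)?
a) Yes, x = 0 is always a solution. b) When A has linearly dependent columns (rank < n). c) Minimum nullity = 8.

a) x = 0 satisfies A·0 = 0, so the zero vector is always a solution.
b) Non-trivial solutions exist iff the columns of A are linearly dependent, equivalently rank(A) < n (the number of columns).
c) By rank-nullity, rank(A) + nullity(A) = n = 17. Since A has only 9 rows, rank(A) ≤ 9, so nullity(A) ≥ 17 - 9 = 8.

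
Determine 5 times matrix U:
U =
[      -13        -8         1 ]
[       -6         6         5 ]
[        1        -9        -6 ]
5U =
[      -65       -40         5 ]
[      -30        30        25 ]
[        5       -45       -30 ]

Scalar multiplication is elementwise: (5U)[i][j] = 5 * U[i][j].
  (5U)[0][0] = 5 * (-13) = -65
  (5U)[0][1] = 5 * (-8) = -40
  (5U)[0][2] = 5 * (1) = 5
  (5U)[1][0] = 5 * (-6) = -30
  (5U)[1][1] = 5 * (6) = 30
  (5U)[1][2] = 5 * (5) = 25
  (5U)[2][0] = 5 * (1) = 5
  (5U)[2][1] = 5 * (-9) = -45
  (5U)[2][2] = 5 * (-6) = -30
5U =
[      -65       -40         5 ]
[      -30        30        25 ]
[        5       -45       -30 ]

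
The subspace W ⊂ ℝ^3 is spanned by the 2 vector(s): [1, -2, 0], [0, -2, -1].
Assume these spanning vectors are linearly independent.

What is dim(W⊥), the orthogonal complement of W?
dim(W⊥) = 1

For any subspace W of ℝ^n, dim(W) + dim(W⊥) = n (the whole-space dimension).
Here the given 2 vectors are linearly independent, so dim(W) = 2.
Thus dim(W⊥) = n - dim(W) = 3 - 2 = 1.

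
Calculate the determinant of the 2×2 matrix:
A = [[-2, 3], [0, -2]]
4

For A = [[a, b], [c, d]], det(A) = a*d - b*c.
det(A) = (-2)*(-2) - (3)*(0) = 4 - 0 = 4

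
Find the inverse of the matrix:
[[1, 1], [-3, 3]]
[[1/2, -1/6], [1/2, 1/6]]

For [[a,b],[c,d]], inverse = (1/det)·[[d,-b],[-c,a]]
det = 1·3 - 1·-3 = 6
Inverse = (1/6)·[[3, -1], [3, 1]]
        = [[1/2, -1/6], [1/2, 1/6]]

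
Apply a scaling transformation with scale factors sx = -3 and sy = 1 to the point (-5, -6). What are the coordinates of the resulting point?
(15, -6)

Scaling matrix:
[[-3, 0], [0, 1]]
Result: (-5 × -3, -6 × 1) = (15, -6)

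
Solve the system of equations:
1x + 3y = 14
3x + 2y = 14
x = 2, y = 4

Use elimination (row reduction):
Equation 1: 1x + 3y = 14.
Equation 2: 3x + 2y = 14.
Multiply Eq1 by 3 and Eq2 by 1: 3x + 9y = 42;  3x + 2y = 14.
Subtract: (-7)y = -28, so y = 4.
Back-substitute into Eq1: 1x + 3*(4) = 14, so x = 2.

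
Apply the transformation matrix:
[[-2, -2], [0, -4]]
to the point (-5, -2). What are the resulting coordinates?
(14, 8)

Matrix multiplication:
[[-2, -2], [0, -4]] × [-5, -2]ᵀ
= [-2×-5 + -2×-2, 0×-5 + -4×-2]ᵀ
= [14.0000, 8.0000]ᵀ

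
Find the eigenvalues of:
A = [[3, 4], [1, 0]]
λ = -1, 4

Solve det(A - λI) = 0. For a 2×2 matrix this is λ² - (trace)λ + det = 0.
trace(A) = 3 + 0 = 3.
det(A) = (3)*(0) - (4)*(1) = 0 - 4 = -4.
Characteristic equation: λ² - (3)λ + (-4) = 0.
Discriminant: (3)² - 4*(-4) = 9 + 16 = 25.
Roots: λ = (3 ± √25) / 2 = -1, 4.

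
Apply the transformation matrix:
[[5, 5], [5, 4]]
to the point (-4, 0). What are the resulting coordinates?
(-20, -20)

Matrix multiplication:
[[5, 5], [5, 4]] × [-4, 0]ᵀ
= [5×-4 + 5×0, 5×-4 + 4×0]ᵀ
= [-20.0000, -20.0000]ᵀ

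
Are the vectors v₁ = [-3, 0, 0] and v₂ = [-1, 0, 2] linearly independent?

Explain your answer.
Yes, linearly independent

Two vectors are linearly dependent iff one is a scalar multiple of the other.
No single scalar k satisfies v₂ = k·v₁ (the ratios of corresponding entries disagree), so v₁ and v₂ are linearly independent.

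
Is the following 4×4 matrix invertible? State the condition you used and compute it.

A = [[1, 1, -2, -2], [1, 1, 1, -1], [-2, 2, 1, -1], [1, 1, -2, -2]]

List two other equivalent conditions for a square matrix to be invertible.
No, not invertible; det(A) = 0 (two rows are equal, so the rows are linearly dependent). Equivalent conditions (failing for this A): rank(A) < 4; Ax = 0 has non-trivial solutions; 0 is an eigenvalue; the columns are linearly dependent.

To check invertibility, compute det(A).
In this matrix, row 0 and the last row are identical, so one row is a scalar multiple of another and the rows are linearly dependent.
A matrix with linearly dependent rows has det = 0 and is not invertible.
Equivalent failed conditions:
- rank(A) < 4.
- Ax = 0 has non-trivial solutions.
- 0 is an eigenvalue.
- The columns are linearly dependent.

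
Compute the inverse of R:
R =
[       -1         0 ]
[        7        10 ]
det(R) = -10
R⁻¹ =
[       -1         0 ]
[     7/10      1/10 ]

For a 2×2 matrix R = [[a, b], [c, d]] with det(R) ≠ 0, R⁻¹ = (1/det(R)) * [[d, -b], [-c, a]].
det(R) = (-1)*(10) - (0)*(7) = -10 - 0 = -10.
R⁻¹ = (1/-10) * [[10, 0], [-7, -1]].
Dividing each entry by -10 and reducing:
R⁻¹ =
[       -1         0 ]
[     7/10      1/10 ]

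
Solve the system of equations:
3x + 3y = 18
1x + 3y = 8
x = 5, y = 1

Use elimination (row reduction):
Equation 1: 3x + 3y = 18.
Equation 2: 1x + 3y = 8.
Multiply Eq1 by 1 and Eq2 by 3: 3x + 3y = 18;  3x + 9y = 24.
Subtract: (6)y = 6, so y = 1.
Back-substitute into Eq1: 3x + 3*(1) = 18, so x = 5.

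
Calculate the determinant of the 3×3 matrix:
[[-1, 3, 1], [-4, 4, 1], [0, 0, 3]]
24

Expansion along first row:
det = -1·det([[4,1],[0,3]]) - 3·det([[-4,1],[0,3]]) + 1·det([[-4,4],[0,0]])
    = -1·(4·3 - 1·0) - 3·(-4·3 - 1·0) + 1·(-4·0 - 4·0)
    = -1·12 - 3·-12 + 1·0
    = -12 + 36 + 0 = 24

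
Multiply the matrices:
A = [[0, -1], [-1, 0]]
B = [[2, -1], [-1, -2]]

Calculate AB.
[[1, 2], [-2, 1]]

Each entry (i,j) of AB = sum over k of A[i][k]*B[k][j].
(AB)[0][0] = (0)*(2) + (-1)*(-1) = 1
(AB)[0][1] = (0)*(-1) + (-1)*(-2) = 2
(AB)[1][0] = (-1)*(2) + (0)*(-1) = -2
(AB)[1][1] = (-1)*(-1) + (0)*(-2) = 1
AB = [[1, 2], [-2, 1]]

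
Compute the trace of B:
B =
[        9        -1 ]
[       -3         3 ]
tr(B) = 9 + 3 = 12

The trace of a square matrix is the sum of its diagonal entries.
Diagonal entries of B: B[0][0] = 9, B[1][1] = 3.
tr(B) = 9 + 3 = 12.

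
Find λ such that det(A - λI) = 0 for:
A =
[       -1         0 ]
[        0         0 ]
λ = -1, 0

Solve det(A - λI) = 0. For a 2×2 matrix the characteristic equation is λ² - (trace)λ + det = 0.
trace(A) = a + d = -1 + 0 = -1.
det(A) = a*d - b*c = (-1)*(0) - (0)*(0) = 0 - 0 = 0.
Characteristic equation: λ² - (-1)λ + (0) = 0.
Discriminant = (-1)² - 4*(0) = 1 - 0 = 1.
λ = (-1 ± √1) / 2 = (-1 ± 1) / 2 = -1, 0.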